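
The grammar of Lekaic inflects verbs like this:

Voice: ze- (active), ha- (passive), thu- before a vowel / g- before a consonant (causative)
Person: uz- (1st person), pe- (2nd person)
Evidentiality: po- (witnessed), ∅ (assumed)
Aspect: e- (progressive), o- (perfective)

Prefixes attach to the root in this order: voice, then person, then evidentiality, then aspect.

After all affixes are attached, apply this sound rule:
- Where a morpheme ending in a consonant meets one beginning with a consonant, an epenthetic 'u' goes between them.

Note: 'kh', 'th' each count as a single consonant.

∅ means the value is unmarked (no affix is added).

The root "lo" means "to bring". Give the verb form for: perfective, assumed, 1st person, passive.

Attach voice passive ha- → halo.
Attach person 1st person uz- → uzhalo.
evidentiality = assumed: zero marking, form stays uzhalo.
Attach aspect perfective o- → ouzhalo.
Apply epenthesis: ouzhalo → ouzuhalo.

ouzuhalo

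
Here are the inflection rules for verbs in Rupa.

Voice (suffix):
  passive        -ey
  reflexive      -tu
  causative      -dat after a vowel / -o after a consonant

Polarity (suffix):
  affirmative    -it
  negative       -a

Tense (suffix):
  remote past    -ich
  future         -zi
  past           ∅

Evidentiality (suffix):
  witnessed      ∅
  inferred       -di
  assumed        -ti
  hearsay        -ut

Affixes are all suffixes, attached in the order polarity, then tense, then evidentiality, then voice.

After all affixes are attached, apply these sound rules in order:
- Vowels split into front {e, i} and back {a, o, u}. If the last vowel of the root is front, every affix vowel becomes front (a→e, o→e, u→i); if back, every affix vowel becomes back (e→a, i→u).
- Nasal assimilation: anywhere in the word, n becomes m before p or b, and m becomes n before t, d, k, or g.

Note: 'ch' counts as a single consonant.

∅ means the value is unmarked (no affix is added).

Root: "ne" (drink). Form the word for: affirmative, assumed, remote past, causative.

Attach polarity affirmative -it → neit.
Attach tense remote past -ich → neitich.
Attach evidentiality assumed -ti → neitichti.
Attach voice causative -dat (after vowel 'i') → neitichtidat.
Apply vowel harmony: neitichtidat → neitichtidet.
Nasal assimilation: no change.

neitichtidet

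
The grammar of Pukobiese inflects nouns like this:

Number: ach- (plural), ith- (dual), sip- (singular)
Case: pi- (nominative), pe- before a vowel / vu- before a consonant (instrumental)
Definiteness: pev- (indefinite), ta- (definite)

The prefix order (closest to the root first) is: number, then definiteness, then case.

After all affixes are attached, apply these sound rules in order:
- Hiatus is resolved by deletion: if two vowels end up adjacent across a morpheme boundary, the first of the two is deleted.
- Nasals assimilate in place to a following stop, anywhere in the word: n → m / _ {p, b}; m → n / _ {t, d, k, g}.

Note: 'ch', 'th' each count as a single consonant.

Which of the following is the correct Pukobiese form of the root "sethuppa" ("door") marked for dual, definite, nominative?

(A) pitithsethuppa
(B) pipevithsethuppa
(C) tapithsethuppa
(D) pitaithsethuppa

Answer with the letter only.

Attach number dual ith- → ithsethuppa.
Attach definiteness definite ta- → taithsethuppa.
Attach case nominative pi- → pitaithsethuppa.
Apply vowel deletion: pitaithsethuppa → pitithsethuppa.
Nasal assimilation: no change.
So the correct form is pitithsethuppa, option (A).
(D) pitaithsethuppa is wrong: it fails to apply the sound rule(s).
(B) pipevithsethuppa is wrong: it uses indefinite instead of definite for definiteness.
(C) tapithsethuppa is wrong: it has the affixes in the wrong order.

A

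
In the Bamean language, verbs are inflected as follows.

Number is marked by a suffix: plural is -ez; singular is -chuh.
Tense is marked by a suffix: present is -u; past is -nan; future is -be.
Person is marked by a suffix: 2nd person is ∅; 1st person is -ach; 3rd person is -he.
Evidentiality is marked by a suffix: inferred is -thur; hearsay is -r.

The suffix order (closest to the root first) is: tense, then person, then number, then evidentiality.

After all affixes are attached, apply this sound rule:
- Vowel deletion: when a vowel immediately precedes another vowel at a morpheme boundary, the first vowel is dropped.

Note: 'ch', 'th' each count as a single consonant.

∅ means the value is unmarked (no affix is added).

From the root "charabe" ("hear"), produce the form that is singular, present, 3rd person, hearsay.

Attach tense present -u → charabeu.
Attach person 3rd person -he → charabeuhe.
Attach number singular -chuh → charabeuhechuh.
Attach evidentiality hearsay -r → charabeuhechuhr.
Apply vowel deletion: charabeuhechuhr → charabuhechuhr.

charabuhechuhr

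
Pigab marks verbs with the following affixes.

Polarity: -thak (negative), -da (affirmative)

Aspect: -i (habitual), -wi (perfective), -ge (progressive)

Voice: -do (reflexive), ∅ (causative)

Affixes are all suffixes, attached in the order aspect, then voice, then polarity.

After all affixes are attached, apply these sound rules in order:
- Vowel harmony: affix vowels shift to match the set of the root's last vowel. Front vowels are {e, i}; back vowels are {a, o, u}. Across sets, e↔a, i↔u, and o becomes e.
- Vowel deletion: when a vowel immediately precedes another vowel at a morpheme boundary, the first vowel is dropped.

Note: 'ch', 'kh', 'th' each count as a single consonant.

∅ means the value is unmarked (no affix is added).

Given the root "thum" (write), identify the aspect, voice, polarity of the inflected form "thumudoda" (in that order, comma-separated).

Segment: thum-i-do-da.
aspect: -i → habitual.
voice: -do → reflexive.
polarity: -da → affirmative.

habitual, reflexive, affirmative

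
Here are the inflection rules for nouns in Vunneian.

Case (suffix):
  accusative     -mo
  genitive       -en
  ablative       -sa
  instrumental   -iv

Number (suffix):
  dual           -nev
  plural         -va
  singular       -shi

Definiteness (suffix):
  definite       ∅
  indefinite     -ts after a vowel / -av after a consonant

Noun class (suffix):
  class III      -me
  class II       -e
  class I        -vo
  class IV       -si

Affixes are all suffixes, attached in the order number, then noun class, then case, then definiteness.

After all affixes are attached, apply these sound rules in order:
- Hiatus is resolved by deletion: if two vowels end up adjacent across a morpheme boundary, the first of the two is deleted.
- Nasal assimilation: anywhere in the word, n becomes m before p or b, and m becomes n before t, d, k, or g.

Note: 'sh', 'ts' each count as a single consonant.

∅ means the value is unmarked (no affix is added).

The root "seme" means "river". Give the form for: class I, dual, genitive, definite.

Attach number dual -nev → semenev.
Attach noun class class I -vo → semenevvo.
Attach case genitive -en → semenevvoen.
definiteness = definite: zero marking, form stays semenevvoen.
Apply vowel deletion: semenevvoen → semenevven.
Nasal assimilation: no change.

semenevven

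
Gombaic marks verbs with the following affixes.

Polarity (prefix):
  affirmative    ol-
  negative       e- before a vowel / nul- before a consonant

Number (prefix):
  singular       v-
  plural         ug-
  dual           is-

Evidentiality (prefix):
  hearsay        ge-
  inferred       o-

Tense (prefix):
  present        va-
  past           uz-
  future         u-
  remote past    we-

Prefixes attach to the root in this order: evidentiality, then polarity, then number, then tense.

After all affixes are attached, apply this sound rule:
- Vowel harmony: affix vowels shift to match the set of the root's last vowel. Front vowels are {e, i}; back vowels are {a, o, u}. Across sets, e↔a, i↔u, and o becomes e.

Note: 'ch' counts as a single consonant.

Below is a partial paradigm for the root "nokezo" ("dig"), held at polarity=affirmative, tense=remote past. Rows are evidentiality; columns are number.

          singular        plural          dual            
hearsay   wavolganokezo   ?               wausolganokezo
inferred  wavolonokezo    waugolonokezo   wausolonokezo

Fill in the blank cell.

waugolganokezo

Attach evidentiality hearsay ge- → genokezo.
Attach polarity affirmative ol- → olgenokezo.
Attach number plural ug- → ugolgenokezo.
Attach tense remote past we- → weugolgenokezo.
Apply vowel harmony: weugolgenokezo → waugolganokezo.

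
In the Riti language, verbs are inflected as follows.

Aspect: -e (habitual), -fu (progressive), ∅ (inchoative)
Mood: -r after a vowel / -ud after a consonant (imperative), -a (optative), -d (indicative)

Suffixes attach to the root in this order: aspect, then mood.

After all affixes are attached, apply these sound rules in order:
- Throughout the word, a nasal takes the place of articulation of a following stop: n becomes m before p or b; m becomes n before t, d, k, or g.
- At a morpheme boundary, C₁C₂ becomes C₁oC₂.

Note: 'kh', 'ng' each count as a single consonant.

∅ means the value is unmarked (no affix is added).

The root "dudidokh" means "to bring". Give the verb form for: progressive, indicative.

dudidokhofud

Attach aspect progressive -fu → dudidokhfu.
Attach mood indicative -d → dudidokhfud.
Nasal assimilation: no change.
Apply epenthesis: dudidokhfud → dudidokhofud.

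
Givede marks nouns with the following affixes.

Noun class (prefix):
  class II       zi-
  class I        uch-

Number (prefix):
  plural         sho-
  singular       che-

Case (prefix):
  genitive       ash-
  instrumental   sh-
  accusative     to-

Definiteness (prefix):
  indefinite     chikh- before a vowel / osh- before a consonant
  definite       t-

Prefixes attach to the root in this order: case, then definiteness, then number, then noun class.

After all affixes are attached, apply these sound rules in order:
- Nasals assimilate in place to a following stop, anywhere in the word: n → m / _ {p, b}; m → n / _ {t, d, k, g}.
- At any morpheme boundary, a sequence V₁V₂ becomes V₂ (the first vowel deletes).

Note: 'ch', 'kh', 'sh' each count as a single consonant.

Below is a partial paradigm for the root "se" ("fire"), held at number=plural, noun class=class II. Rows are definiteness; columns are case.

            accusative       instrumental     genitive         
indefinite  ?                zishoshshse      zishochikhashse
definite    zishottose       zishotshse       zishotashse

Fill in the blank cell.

Attach case accusative to- → tose.
Attach definiteness indefinite osh- (before consonant 't') → oshtose.
Attach number plural sho- → shooshtose.
Attach noun class class II zi- → zishooshtose.
Nasal assimilation: no change.
Apply vowel deletion: zishooshtose → zishoshtose.

zishoshtose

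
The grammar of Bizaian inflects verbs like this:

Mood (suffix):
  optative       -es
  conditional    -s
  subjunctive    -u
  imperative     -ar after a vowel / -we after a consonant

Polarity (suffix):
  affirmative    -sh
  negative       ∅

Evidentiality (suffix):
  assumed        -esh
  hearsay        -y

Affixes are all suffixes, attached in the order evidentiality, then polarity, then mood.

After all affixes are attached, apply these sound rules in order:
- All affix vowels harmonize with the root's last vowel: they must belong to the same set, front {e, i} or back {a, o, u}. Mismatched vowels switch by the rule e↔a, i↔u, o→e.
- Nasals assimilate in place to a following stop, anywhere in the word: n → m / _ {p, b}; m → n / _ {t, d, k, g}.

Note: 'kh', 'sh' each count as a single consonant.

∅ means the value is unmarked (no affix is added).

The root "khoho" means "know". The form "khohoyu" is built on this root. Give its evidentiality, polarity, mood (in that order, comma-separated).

hearsay, negative, subjunctive

Segment: khoho-y-u.
evidentiality: -y → hearsay.
polarity: ∅ → negative.
mood: -u → subjunctive.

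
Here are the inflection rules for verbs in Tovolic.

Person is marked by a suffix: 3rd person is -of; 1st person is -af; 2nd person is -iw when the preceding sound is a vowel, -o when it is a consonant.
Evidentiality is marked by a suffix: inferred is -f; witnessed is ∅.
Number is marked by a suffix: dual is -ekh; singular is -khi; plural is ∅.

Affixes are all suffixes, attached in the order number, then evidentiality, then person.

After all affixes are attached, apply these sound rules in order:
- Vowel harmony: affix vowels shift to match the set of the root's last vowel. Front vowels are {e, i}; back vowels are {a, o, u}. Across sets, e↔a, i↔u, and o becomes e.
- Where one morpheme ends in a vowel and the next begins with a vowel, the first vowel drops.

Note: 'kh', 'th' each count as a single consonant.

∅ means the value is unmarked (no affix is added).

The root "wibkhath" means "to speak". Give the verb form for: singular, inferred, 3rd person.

wibkhathkhufof

Attach number singular -khi → wibkhathkhi.
Attach evidentiality inferred -f → wibkhathkhif.
Attach person 3rd person -of → wibkhathkhifof.
Apply vowel harmony: wibkhathkhifof → wibkhathkhufof.
Vowel deletion: no change.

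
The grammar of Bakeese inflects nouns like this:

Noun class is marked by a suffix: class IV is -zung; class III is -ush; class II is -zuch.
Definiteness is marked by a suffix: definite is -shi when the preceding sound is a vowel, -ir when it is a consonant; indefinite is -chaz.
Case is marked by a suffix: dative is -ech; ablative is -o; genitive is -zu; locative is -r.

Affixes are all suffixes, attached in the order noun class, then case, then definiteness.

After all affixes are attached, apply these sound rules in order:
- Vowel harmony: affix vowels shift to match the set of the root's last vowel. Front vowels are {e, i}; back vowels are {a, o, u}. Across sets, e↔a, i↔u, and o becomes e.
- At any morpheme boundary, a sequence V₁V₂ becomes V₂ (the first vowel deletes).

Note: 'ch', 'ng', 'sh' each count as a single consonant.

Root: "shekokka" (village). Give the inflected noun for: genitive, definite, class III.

Attach noun class class III -ush → shekokkaush.
Attach case genitive -zu → shekokkaushzu.
Attach definiteness definite -shi (after vowel 'u') → shekokkaushzushi.
Apply vowel harmony: shekokkaushzushi → shekokkaushzushu.
Apply vowel deletion: shekokkaushzushu → shekokkushzushu.

shekokkushzushu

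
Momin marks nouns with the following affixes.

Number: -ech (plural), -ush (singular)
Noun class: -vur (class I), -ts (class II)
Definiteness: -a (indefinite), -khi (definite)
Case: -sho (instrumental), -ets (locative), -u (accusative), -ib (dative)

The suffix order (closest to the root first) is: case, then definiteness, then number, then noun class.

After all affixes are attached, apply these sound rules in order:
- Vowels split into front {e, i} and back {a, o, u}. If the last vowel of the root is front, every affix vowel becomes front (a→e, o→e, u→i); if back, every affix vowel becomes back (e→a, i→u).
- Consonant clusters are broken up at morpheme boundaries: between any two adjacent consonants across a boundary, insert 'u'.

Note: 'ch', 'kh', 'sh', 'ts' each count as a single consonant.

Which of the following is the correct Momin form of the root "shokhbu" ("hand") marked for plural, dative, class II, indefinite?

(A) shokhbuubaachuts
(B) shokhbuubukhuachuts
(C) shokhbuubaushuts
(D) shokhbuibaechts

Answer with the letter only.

A

Attach case dative -ib → shokhbuib.
Attach definiteness indefinite -a → shokhbuiba.
Attach number plural -ech → shokhbuibaech.
Attach noun class class II -ts → shokhbuibaechts.
Apply vowel harmony: shokhbuibaechts → shokhbuubaachts.
Apply epenthesis: shokhbuubaachts → shokhbuubaachuts.
So the correct form is shokhbuubaachuts, option (A).
(D) shokhbuibaechts is wrong: it fails to apply the sound rule(s).
(C) shokhbuubaushuts is wrong: it uses singular instead of plural for number.
(B) shokhbuubukhuachuts is wrong: it uses definite instead of indefinite for definiteness.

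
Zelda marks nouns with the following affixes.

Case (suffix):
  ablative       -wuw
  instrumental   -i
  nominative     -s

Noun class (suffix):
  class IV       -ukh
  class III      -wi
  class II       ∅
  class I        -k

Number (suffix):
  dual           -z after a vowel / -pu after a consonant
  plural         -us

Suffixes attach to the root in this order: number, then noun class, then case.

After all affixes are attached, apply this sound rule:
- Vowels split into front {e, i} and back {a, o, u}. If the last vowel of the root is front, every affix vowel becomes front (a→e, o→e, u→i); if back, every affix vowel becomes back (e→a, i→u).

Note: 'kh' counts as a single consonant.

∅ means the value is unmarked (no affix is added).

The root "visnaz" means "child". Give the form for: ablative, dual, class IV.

Attach number dual -pu (after consonant 'z') → visnazpu.
Attach noun class class IV -ukh → visnazpuukh.
Attach case ablative -wuw → visnazpuukhwuw.
Vowel harmony: no change.

visnazpuukhwuw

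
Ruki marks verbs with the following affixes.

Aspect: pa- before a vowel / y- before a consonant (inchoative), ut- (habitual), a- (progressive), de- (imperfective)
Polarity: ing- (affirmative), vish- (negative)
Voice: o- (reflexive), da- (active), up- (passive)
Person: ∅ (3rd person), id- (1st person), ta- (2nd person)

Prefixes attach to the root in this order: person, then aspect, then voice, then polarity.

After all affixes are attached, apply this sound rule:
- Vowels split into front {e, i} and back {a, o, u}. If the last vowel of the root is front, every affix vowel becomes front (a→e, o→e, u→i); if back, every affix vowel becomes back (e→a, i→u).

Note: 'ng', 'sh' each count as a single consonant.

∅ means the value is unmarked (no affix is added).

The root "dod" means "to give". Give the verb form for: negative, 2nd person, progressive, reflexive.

Attach person 2nd person ta- → tadod.
Attach aspect progressive a- → atadod.
Attach voice reflexive o- → oatadod.
Attach polarity negative vish- → vishoatadod.
Apply vowel harmony: vishoatadod → vushoatadod.

vushoatadod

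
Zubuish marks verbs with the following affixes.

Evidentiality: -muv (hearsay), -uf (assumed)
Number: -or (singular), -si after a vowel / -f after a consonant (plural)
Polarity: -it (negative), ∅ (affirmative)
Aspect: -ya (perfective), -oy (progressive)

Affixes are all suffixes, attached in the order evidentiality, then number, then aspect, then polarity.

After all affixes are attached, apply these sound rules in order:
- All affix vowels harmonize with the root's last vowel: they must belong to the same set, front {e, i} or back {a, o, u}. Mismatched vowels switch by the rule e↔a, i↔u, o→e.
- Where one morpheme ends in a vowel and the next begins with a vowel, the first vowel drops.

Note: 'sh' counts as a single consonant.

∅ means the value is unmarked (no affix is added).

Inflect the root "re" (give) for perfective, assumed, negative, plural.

Attach evidentiality assumed -uf → reuf.
Attach number plural -f (after consonant 'f') → reuff.
Attach aspect perfective -ya → reuffya.
Attach polarity negative -it → reuffyait.
Apply vowel harmony: reuffyait → reiffyeit.
Apply vowel deletion: reiffyeit → riffyit.

riffyit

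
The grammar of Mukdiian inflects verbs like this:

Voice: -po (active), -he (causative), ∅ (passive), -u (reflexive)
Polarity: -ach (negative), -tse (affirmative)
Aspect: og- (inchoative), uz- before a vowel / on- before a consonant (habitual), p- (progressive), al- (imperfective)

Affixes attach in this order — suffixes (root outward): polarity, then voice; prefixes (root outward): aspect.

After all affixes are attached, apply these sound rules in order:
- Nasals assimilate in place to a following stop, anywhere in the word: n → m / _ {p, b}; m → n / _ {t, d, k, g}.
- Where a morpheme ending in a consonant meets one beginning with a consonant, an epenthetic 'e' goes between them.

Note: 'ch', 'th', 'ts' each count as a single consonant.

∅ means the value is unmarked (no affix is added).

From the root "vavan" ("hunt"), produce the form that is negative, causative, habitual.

Attach polarity negative -ach → vavanach.
Attach voice causative -he → vavanachhe.
Attach aspect habitual on- (before consonant 'v') → onvavanachhe.
Nasal assimilation: no change.
Apply epenthesis: onvavanachhe → onevavanachehe.

onevavanachehe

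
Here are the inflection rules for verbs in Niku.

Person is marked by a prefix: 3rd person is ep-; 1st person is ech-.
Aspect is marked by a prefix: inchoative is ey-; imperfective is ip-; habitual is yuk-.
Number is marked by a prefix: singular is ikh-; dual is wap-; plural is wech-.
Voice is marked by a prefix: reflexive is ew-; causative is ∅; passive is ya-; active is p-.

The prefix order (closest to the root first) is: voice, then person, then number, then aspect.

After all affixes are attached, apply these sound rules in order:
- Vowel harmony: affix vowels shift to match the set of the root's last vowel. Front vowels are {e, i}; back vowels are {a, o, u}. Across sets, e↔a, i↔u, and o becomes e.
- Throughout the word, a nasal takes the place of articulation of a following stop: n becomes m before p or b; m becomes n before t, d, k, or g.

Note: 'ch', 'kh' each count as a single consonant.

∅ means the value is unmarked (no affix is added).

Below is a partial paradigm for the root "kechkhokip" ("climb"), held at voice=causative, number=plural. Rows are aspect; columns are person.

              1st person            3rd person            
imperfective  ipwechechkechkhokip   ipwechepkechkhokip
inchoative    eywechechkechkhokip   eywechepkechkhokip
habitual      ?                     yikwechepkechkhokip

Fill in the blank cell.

yikwechechkechkhokip

voice = causative: zero marking, form stays kechkhokip.
Attach person 1st person ech- → echkechkhokip.
Attach number plural wech- → wechechkechkhokip.
Attach aspect habitual yuk- → yukwechechkechkhokip.
Apply vowel harmony: yukwechechkechkhokip → yikwechechkechkhokip.
Nasal assimilation: no change.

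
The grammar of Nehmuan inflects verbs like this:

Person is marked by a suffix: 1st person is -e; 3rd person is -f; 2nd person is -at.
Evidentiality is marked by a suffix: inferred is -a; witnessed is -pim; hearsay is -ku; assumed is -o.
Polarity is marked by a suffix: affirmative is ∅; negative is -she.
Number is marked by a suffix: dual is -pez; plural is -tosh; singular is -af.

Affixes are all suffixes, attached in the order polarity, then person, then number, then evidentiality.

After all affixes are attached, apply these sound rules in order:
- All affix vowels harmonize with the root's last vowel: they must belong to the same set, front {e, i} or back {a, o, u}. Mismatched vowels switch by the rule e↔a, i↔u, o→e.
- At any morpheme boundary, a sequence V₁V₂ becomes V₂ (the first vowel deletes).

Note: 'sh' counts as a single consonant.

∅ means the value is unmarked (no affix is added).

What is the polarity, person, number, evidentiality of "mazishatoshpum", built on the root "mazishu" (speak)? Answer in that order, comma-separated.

affirmative, 1st person, plural, witnessed

Segment: mazishu-e-tosh-pim.
polarity: ∅ → affirmative.
person: -e → 1st person.
number: -tosh → plural.
evidentiality: -pim → witnessed.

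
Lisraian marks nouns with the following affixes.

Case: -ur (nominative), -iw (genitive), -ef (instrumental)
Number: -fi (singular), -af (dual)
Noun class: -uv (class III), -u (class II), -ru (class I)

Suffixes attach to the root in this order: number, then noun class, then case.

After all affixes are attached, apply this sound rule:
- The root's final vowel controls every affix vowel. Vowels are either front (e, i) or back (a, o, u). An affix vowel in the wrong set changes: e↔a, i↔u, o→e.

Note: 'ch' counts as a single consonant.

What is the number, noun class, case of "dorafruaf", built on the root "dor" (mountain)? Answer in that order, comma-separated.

Segment: dor-af-ru-ef.
number: -af → dual.
noun class: -ru → class I.
case: -ef → instrumental.

dual, class I, instrumental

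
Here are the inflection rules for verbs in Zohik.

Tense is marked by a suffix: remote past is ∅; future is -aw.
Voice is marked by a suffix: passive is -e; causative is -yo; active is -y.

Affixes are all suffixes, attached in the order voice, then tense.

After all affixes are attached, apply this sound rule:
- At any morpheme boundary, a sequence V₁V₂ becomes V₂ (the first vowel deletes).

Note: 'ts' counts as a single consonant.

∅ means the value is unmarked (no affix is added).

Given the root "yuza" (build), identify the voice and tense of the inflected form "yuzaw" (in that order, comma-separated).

passive, future

Segment: yuza-e-aw.
voice: -e → passive.
tense: -aw → future.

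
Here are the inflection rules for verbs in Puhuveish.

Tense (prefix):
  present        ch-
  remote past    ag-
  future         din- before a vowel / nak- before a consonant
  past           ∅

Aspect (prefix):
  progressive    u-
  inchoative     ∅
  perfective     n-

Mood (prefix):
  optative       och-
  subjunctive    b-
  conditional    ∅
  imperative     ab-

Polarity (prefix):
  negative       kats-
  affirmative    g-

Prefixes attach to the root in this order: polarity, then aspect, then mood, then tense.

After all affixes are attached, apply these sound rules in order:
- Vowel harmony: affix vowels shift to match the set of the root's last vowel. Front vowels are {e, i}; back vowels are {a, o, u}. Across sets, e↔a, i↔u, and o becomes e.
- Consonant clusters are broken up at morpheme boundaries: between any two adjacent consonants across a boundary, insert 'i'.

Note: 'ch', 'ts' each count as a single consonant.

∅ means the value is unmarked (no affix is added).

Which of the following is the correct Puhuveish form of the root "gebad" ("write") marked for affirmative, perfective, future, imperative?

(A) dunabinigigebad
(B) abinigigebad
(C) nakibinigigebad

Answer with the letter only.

Attach polarity affirmative g- → ggebad.
Attach aspect perfective n- → nggebad.
Attach mood imperative ab- → abnggebad.
Attach tense future din- (before vowel 'a') → dinabnggebad.
Apply vowel harmony: dinabnggebad → dunabnggebad.
Apply epenthesis: dunabnggebad → dunabinigigebad.
So the correct form is dunabinigigebad, option (A).
(C) nakibinigigebad is wrong: it uses subjunctive instead of imperative for mood.
(B) abinigigebad is wrong: it uses past instead of future for tense.

A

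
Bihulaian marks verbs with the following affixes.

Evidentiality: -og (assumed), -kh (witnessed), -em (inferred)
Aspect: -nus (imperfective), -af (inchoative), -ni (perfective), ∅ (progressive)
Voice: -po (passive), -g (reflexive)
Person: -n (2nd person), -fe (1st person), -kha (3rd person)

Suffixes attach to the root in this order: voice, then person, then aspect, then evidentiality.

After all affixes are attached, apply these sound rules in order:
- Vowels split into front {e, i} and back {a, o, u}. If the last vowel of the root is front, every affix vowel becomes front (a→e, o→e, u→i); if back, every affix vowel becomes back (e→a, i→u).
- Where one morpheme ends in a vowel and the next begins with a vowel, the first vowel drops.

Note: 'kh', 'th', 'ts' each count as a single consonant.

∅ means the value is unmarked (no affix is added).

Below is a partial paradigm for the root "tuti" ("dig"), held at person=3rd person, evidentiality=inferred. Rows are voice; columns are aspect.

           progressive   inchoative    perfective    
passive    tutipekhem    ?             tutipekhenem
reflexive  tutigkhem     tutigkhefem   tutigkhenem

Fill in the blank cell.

Attach voice passive -po → tutipo.
Attach person 3rd person -kha → tutipokha.
Attach aspect inchoative -af → tutipokhaaf.
Attach evidentiality inferred -em → tutipokhaafem.
Apply vowel harmony: tutipokhaafem → tutipekheefem.
Apply vowel deletion: tutipekheefem → tutipekhefem.

tutipekhefem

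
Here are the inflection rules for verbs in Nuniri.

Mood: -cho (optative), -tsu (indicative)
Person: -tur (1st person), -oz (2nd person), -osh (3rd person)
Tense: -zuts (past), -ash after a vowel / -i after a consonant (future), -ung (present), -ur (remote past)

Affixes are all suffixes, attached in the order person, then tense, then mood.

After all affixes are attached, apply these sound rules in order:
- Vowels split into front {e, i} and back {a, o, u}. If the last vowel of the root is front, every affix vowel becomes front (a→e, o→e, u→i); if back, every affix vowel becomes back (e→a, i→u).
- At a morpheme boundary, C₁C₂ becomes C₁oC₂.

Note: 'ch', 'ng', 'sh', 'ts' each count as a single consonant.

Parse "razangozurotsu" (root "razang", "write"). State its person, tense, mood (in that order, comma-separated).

Segment: razang-oz-ur-tsu.
person: -oz → 2nd person.
tense: -ur → remote past.
mood: -tsu → indicative.

2nd person, remote past, indicative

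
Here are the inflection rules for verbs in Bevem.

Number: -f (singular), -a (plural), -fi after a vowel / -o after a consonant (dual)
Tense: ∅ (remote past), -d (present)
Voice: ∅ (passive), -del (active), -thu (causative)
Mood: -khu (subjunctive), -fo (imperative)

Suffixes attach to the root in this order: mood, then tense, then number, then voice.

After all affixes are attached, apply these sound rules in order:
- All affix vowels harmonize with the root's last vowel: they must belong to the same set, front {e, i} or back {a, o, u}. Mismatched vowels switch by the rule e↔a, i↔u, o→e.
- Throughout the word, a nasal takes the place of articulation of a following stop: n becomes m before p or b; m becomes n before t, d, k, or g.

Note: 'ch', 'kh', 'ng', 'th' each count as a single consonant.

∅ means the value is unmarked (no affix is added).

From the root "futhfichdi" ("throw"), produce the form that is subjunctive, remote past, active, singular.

futhfichdikhifdel

Attach mood subjunctive -khu → futhfichdikhu.
tense = remote past: zero marking, form stays futhfichdikhu.
Attach number singular -f → futhfichdikhuf.
Attach voice active -del → futhfichdikhufdel.
Apply vowel harmony: futhfichdikhufdel → futhfichdikhifdel.
Nasal assimilation: no change.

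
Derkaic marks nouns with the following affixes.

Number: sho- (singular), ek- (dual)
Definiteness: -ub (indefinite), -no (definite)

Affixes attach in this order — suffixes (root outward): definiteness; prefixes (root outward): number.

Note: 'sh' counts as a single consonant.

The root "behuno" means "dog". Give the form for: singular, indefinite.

shobehunoub

Attach definiteness indefinite -ub → behunoub.
Attach number singular sho- → shobehunoub.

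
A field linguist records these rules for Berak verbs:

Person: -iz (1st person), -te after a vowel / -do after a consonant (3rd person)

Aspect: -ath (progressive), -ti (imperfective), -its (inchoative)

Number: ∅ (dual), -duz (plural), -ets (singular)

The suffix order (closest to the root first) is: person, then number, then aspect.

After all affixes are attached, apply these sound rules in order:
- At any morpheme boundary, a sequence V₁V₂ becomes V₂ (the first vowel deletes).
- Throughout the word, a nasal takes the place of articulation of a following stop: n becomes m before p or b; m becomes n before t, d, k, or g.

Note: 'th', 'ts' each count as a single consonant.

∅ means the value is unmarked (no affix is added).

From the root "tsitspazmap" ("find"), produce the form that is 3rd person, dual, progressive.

tsitspazmapdath

Attach person 3rd person -do (after consonant 'p') → tsitspazmapdo.
number = dual: zero marking, form stays tsitspazmapdo.
Attach aspect progressive -ath → tsitspazmapdoath.
Apply vowel deletion: tsitspazmapdoath → tsitspazmapdath.
Nasal assimilation: no change.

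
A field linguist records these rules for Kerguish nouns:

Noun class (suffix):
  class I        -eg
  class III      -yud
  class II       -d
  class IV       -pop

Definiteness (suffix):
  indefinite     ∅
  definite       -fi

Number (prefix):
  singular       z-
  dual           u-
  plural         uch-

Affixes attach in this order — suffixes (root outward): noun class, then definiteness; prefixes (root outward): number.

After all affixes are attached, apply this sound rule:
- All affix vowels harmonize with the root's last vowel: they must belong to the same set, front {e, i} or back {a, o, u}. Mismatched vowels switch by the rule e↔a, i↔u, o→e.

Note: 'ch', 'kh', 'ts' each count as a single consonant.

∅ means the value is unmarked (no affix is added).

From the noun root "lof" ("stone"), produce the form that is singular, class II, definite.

Attach noun class class II -d → lofd.
Attach definiteness definite -fi → lofdfi.
Attach number singular z- → zlofdfi.
Apply vowel harmony: zlofdfi → zlofdfu.

zlofdfu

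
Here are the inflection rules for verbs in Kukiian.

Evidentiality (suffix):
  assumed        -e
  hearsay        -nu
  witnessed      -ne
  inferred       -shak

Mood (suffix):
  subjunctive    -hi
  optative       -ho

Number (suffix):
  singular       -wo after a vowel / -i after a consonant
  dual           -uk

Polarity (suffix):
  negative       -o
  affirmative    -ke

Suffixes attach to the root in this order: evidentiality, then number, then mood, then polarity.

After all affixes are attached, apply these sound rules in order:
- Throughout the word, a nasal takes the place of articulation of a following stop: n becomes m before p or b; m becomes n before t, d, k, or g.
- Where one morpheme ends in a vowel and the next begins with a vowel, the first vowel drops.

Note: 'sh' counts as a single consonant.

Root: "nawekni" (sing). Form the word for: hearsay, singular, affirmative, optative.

Attach evidentiality hearsay -nu → nawekninu.
Attach number singular -wo (after vowel 'u') → nawekninuwo.
Attach mood optative -ho → nawekninuwoho.
Attach polarity affirmative -ke → nawekninuwohoke.
Nasal assimilation: no change.
Vowel deletion: no change.

nawekninuwohoke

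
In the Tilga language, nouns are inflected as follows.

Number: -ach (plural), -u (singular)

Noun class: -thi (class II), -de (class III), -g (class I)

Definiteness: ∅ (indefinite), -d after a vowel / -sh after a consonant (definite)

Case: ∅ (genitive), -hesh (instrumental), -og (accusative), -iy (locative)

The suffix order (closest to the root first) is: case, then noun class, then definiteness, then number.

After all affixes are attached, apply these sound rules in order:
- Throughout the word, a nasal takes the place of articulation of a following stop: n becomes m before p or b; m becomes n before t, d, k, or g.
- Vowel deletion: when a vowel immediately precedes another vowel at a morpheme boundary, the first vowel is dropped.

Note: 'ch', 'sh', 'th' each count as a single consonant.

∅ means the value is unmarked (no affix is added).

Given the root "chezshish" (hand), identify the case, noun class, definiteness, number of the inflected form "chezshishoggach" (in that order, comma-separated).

Segment: chezshish-og-g-ach.
case: -og → accusative.
noun class: -g → class I.
definiteness: ∅ → indefinite.
number: -ach → plural.

accusative, class I, indefinite, plural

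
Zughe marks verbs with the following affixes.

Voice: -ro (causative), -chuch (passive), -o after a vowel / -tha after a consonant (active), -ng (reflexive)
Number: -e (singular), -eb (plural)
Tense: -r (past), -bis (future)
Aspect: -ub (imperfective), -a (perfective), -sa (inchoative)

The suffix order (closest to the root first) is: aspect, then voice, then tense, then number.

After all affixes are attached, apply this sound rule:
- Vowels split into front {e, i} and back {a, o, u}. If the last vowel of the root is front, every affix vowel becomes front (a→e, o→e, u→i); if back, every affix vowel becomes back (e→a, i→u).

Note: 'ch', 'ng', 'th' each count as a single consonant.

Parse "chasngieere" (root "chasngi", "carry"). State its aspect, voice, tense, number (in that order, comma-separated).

perfective, active, past, singular

Segment: chasngi-a-o-r-e.
aspect: -a → perfective.
voice: -o/tha → active.
tense: -r → past.
number: -e → singular.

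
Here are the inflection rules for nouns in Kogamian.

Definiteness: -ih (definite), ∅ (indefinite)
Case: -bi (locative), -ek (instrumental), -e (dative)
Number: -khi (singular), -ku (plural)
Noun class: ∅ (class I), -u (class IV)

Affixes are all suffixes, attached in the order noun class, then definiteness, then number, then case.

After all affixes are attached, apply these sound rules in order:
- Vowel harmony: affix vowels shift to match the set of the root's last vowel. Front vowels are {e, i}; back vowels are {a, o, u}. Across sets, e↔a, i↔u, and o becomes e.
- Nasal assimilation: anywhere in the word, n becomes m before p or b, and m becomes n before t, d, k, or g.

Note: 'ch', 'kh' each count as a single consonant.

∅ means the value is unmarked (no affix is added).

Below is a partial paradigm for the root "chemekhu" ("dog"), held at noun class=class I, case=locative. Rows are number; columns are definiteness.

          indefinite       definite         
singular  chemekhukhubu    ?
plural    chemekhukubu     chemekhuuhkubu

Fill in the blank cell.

noun class = class I: zero marking, form stays chemekhu.
Attach definiteness definite -ih → chemekhuih.
Attach number singular -khi → chemekhuihkhi.
Attach case locative -bi → chemekhuihkhibi.
Apply vowel harmony: chemekhuihkhibi → chemekhuuhkhubu.
Nasal assimilation: no change.

chemekhuuhkhubu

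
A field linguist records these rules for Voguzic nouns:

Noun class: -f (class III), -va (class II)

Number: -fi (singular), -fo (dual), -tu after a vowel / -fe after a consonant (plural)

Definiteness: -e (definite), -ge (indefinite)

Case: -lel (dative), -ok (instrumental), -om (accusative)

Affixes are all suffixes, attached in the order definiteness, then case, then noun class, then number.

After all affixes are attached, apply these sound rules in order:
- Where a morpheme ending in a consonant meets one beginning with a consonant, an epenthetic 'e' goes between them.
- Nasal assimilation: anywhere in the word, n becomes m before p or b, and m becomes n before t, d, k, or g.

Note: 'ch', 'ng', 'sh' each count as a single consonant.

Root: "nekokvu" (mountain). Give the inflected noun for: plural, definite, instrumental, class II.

nekokvueokevatu

Attach definiteness definite -e → nekokvue.
Attach case instrumental -ok → nekokvueok.
Attach noun class class II -va → nekokvueokva.
Attach number plural -tu (after vowel 'a') → nekokvueokvatu.
Apply epenthesis: nekokvueokvatu → nekokvueokevatu.
Nasal assimilation: no change.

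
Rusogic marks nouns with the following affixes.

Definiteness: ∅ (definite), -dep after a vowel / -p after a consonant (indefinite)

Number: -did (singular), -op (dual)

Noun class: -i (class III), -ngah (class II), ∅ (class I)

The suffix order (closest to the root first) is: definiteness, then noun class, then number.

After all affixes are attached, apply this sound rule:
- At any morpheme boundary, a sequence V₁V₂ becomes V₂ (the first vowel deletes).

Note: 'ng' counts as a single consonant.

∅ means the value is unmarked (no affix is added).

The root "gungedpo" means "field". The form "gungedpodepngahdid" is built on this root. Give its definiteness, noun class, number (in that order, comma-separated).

indefinite, class II, singular

Segment: gungedpo-dep-ngah-did.
definiteness: -dep/p → indefinite.
noun class: -ngah → class II.
number: -did → singular.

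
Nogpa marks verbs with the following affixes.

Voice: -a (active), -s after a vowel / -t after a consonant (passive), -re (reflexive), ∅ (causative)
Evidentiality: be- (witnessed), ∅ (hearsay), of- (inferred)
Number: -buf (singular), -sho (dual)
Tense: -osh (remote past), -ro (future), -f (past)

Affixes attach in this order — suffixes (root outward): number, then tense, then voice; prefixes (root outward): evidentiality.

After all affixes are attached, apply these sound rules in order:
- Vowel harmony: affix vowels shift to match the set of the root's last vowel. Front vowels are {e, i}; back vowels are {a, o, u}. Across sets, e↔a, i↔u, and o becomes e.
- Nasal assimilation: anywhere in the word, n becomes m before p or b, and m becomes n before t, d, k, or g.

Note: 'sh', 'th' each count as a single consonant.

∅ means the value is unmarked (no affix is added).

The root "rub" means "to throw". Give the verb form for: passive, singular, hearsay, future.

evidentiality = hearsay: zero marking, form stays rub.
Attach number singular -buf → rubbuf.
Attach tense future -ro → rubbufro.
Attach voice passive -s (after vowel 'o') → rubbufros.
Vowel harmony: no change.
Nasal assimilation: no change.

rubbufros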